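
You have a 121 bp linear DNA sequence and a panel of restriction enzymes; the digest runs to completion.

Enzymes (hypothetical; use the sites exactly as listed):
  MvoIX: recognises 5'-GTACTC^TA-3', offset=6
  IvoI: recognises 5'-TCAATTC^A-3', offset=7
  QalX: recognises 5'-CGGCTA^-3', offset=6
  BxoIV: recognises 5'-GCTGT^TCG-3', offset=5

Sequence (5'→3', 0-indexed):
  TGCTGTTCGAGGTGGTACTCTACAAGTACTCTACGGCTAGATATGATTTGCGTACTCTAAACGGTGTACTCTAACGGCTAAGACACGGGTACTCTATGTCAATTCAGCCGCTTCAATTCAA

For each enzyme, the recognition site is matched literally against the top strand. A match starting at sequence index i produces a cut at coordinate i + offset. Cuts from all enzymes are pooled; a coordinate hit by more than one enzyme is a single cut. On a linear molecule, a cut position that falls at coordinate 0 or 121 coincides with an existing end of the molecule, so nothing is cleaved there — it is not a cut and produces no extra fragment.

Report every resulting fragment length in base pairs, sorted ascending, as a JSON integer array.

[2,6,8,9,11,11,14,14,14,14,18]

Scan for sites:
  MvoIX GTACTCTA/6: at [14, 25, 51, 65, 88] ⇒ [20, 31, 57, 71, 94]
  IvoI TCAATTCA/7: at [98, 112] ⇒ [105, 119]
  QalX CGGCTA/6: at [33, 74] ⇒ [39, 80]
  BxoIV GCTGTTCG/5: at [1] ⇒ [6]

All cut coordinates (distinct, sorted): [6, 20, 31, 39, 57, 71, 80, 94, 105, 119]

Fragments:
  [0,6): 6 bp
  [6,20): 14 bp
  [20,31): 11 bp
  [31,39): 8 bp
  [39,57): 18 bp
  [57,71): 14 bp
  [71,80): 9 bp
  [80,94): 14 bp
  [94,105): 11 bp
  [105,119): 14 bp
  [119,121): 2 bp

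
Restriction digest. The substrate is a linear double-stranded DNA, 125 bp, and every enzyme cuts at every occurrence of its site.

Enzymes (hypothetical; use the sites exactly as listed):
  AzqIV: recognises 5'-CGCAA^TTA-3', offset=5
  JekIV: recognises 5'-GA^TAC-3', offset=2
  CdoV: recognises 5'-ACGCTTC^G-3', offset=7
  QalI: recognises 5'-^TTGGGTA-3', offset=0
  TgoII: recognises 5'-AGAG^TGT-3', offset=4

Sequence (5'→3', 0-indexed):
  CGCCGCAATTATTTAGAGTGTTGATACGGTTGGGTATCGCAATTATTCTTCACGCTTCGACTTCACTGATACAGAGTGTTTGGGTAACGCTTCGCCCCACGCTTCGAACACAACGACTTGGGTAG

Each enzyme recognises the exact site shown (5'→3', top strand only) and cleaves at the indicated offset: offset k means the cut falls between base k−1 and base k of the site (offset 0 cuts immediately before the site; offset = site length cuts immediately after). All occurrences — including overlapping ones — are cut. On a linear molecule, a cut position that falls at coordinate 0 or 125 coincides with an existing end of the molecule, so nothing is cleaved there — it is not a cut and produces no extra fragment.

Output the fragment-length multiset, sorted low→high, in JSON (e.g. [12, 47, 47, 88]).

Per-enzyme occurrences:
  AzqIV CGCAATTA/5: at [3, 37] ⇒ [8, 42]
  JekIV GATAC/2: at [22, 67] ⇒ [24, 69]
  CdoV ACGCTTCG/7: at [51, 86, 98] ⇒ [58, 93, 105]
  QalI TTGGGTA/0: at [29, 79, 117] ⇒ [29, 79, 117]
  TgoII AGAGTGT/4: at [14, 72] ⇒ [18, 76]

All cut coordinates (distinct, sorted): [8, 18, 24, 29, 42, 58, 69, 76, 79, 93, 105, 117]

Fragments:
  [0,8): 8 bp
  [8,18): 10 bp
  [18,24): 6 bp
  [24,29): 5 bp
  [29,42): 13 bp
  [42,58): 16 bp
  [58,69): 11 bp
  [69,76): 7 bp
  [76,79): 3 bp
  [79,93): 14 bp
  [93,105): 12 bp
  [105,117): 12 bp
  [117,125): 8 bp

[3,5,6,7,8,8,10,11,12,12,13,14,16]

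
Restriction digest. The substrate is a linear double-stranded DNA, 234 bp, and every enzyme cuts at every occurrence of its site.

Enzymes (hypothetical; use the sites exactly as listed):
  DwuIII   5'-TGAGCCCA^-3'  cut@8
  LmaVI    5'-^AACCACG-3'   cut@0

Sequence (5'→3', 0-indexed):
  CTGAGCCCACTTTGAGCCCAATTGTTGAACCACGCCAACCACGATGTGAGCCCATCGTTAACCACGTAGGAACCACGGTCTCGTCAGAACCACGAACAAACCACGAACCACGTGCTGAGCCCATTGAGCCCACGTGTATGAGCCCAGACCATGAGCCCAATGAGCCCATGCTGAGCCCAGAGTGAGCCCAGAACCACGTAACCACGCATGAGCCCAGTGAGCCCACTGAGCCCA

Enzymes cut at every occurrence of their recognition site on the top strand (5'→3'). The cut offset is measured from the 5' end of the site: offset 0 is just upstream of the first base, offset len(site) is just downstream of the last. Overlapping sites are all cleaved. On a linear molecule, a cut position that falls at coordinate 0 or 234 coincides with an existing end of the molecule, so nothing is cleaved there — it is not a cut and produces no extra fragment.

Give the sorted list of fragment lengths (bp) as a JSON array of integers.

[1,5,7,7,8,9,9,9,9,9,9,11,11,11,11,11,13,14,17,17,18,18]

Scan for sites:
  DwuIII (TGAGCCCA, off=8): starts [1, 12, 46, 115, 124, 138, 151, 160, 171, 182, 208, 217, 226] → cuts [9, 20, 54, 123, 132, 146, 159, 168, 179, 190, 216, 225] (position 234 is a terminus of the linear molecule — no cut)
  LmaVI (AACCACG, off=0): starts [27, 36, 59, 70, 87, 98, 105, 191, 199] → cuts [27, 36, 59, 70, 87, 98, 105, 191, 199]

All cut coordinates (distinct, sorted): [9, 20, 27, 36, 54, 59, 70, 87, 98, 105, 123, 132, 146, 159, 168, 179, 190, 191, 199, 216, 225]

Fragment lengths:
  [0,9): 9 bp
  [9,20): 11 bp
  [20,27): 7 bp
  [27,36): 9 bp
  [36,54): 18 bp
  [54,59): 5 bp
  [59,70): 11 bp
  [70,87): 17 bp
  [87,98): 11 bp
  [98,105): 7 bp
  [105,123): 18 bp
  [123,132): 9 bp
  [132,146): 14 bp
  [146,159): 13 bp
  [159,168): 9 bp
  [168,179): 11 bp
  [179,190): 11 bp
  [190,191): 1 bp
  [191,199): 8 bp
  [199,216): 17 bp
  [216,225): 9 bp
  [225,234): 9 bp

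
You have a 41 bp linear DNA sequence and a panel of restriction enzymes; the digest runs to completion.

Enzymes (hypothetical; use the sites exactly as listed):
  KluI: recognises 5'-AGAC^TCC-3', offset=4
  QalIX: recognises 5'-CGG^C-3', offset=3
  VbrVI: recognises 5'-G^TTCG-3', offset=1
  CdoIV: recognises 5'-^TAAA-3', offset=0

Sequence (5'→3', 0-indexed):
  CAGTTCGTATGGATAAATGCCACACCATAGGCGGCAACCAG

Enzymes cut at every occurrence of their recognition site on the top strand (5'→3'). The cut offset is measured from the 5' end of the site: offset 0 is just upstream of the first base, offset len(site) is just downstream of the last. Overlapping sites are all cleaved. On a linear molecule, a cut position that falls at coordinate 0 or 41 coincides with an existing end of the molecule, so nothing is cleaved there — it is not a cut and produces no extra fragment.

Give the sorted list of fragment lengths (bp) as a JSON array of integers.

[3,7,10,21]

Per-enzyme occurrences:
  KluI (AGACTCC, off=4): no sites
  QalIX CGGC/3: at [31] ⇒ [34]
  VbrVI GTTCG/1: at [2] ⇒ [3]
  CdoIV TAAA/0: at [13] ⇒ [13]

Pooled cuts: [3, 13, 34]

Fragments:
  [0,3): 3 bp
  [3,13): 10 bp
  [13,34): 21 bp
  [34,41): 7 bp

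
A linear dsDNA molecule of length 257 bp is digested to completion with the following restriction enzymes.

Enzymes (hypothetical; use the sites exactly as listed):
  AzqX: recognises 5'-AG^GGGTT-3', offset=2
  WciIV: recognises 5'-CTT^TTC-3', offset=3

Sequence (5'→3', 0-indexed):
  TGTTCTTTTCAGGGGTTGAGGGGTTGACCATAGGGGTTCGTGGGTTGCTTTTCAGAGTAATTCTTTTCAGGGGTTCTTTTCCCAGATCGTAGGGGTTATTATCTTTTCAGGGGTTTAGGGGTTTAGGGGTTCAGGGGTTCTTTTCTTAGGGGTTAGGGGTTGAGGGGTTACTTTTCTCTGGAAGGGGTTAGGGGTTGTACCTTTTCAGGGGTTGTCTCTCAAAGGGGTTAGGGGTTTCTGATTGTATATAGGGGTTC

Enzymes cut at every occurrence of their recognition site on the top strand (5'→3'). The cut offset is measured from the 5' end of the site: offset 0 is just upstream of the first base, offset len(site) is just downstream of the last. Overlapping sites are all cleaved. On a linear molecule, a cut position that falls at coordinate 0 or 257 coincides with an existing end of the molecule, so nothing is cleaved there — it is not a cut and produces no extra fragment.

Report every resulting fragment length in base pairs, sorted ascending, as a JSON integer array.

[5,5,5,5,6,7,7,7,7,7,8,8,8,8,8,8,8,9,11,12,13,13,14,15,16,17,20]

Per-enzyme occurrences:
  AzqX AGGGGTT/2: at [10, 18, 31, 68, 90, 108, 116, 124, 132, 147, 154, 162, 182, 189, 206, 222, 229, 249] ⇒ [12, 20, 33, 70, 92, 110, 118, 126, 134, 149, 156, 164, 184, 191, 208, 224, 231, 251]
  WciIV CTTTTC/3: at [4, 47, 62, 75, 102, 139, 170, 200] ⇒ [7, 50, 65, 78, 105, 142, 173, 203]

Pooled cuts: [7, 12, 20, 33, 50, 65, 70, 78, 92, 105, 110, 118, 126, 134, 142, 149, 156, 164, 173, 184, 191, 203, 208, 224, 231, 251]

Fragment lengths:
  [0,7): 7 bp
  [7,12): 5 bp
  [12,20): 8 bp
  [20,33): 13 bp
  [33,50): 17 bp
  [50,65): 15 bp
  [65,70): 5 bp
  [70,78): 8 bp
  [78,92): 14 bp
  [92,105): 13 bp
  [105,110): 5 bp
  [110,118): 8 bp
  [118,126): 8 bp
  [126,134): 8 bp
  [134,142): 8 bp
  [142,149): 7 bp
  [149,156): 7 bp
  [156,164): 8 bp
  [164,173): 9 bp
  [173,184): 11 bp
  [184,191): 7 bp
  [191,203): 12 bp
  [203,208): 5 bp
  [208,224): 16 bp
  [224,231): 7 bp
  [231,251): 20 bp
  [251,257): 6 bp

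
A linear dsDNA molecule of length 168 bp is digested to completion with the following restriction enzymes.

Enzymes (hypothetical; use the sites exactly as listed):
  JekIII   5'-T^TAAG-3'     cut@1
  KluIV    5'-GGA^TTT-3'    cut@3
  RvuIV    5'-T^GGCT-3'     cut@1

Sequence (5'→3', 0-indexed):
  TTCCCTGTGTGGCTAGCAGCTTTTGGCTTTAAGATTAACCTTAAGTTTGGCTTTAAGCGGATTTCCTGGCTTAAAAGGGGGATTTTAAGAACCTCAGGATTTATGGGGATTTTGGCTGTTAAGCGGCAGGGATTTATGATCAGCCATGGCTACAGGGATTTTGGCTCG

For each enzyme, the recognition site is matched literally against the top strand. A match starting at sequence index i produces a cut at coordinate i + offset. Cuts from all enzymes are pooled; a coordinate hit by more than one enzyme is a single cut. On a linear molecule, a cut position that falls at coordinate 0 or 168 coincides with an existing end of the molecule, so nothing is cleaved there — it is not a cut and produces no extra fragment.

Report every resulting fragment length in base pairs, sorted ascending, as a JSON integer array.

[3,4,4,5,5,6,6,6,7,8,10,10,11,12,13,14,14,15,15]

Site scan:
  JekIII TTAAG/1: at [28, 40, 52, 84, 118] ⇒ [29, 41, 53, 85, 119]
  KluIV GGATTT/3: at [58, 79, 96, 106, 129, 155] ⇒ [61, 82, 99, 109, 132, 158]
  RvuIV TGGCT/1: at [9, 23, 47, 66, 112, 146, 161] ⇒ [10, 24, 48, 67, 113, 147, 162]

Pooled cuts: [10, 24, 29, 41, 48, 53, 61, 67, 82, 85, 99, 109, 113, 119, 132, 147, 158, 162]

Fragment lengths:
  [0,10): 10 bp
  [10,24): 14 bp
  [24,29): 5 bp
  [29,41): 12 bp
  [41,48): 7 bp
  [48,53): 5 bp
  [53,61): 8 bp
  [61,67): 6 bp
  [67,82): 15 bp
  [82,85): 3 bp
  [85,99): 14 bp
  [99,109): 10 bp
  [109,113): 4 bp
  [113,119): 6 bp
  [119,132): 13 bp
  [132,147): 15 bp
  [147,158): 11 bp
  [158,162): 4 bp
  [162,168): 6 bp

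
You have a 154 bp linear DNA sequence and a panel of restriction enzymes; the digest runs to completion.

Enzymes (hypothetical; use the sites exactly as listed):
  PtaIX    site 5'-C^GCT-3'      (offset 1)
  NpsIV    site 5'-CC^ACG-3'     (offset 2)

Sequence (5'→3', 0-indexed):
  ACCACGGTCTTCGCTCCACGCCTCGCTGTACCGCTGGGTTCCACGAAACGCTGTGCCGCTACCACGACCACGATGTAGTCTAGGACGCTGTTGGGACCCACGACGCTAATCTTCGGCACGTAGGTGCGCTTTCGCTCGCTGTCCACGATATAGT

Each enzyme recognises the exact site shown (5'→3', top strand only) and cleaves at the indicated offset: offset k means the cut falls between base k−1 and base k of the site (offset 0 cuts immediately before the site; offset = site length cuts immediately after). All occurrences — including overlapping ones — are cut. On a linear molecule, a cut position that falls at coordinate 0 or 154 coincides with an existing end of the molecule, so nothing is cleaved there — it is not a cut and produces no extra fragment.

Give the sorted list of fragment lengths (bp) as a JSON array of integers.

Scan for sites:
  PtaIX (CGCT, off=1): starts [11, 23, 31, 48, 56, 85, 103, 126, 132, 136] → cuts [12, 24, 32, 49, 57, 86, 104, 127, 133, 137]
  NpsIV (CCACG, off=2): starts [1, 15, 40, 61, 67, 97, 142] → cuts [3, 17, 42, 63, 69, 99, 144]

Pooled cuts: [3, 12, 17, 24, 32, 42, 49, 57, 63, 69, 86, 99, 104, 127, 133, 137, 144]

Fragments:
  [0,3): 3 bp
  [3,12): 9 bp
  [12,17): 5 bp
  [17,24): 7 bp
  [24,32): 8 bp
  [32,42): 10 bp
  [42,49): 7 bp
  [49,57): 8 bp
  [57,63): 6 bp
  [63,69): 6 bp
  [69,86): 17 bp
  [86,99): 13 bp
  [99,104): 5 bp
  [104,127): 23 bp
  [127,133): 6 bp
  [133,137): 4 bp
  [137,144): 7 bp
  [144,154): 10 bp

[3,4,5,5,6,6,6,7,7,7,8,8,9,10,10,13,17,23]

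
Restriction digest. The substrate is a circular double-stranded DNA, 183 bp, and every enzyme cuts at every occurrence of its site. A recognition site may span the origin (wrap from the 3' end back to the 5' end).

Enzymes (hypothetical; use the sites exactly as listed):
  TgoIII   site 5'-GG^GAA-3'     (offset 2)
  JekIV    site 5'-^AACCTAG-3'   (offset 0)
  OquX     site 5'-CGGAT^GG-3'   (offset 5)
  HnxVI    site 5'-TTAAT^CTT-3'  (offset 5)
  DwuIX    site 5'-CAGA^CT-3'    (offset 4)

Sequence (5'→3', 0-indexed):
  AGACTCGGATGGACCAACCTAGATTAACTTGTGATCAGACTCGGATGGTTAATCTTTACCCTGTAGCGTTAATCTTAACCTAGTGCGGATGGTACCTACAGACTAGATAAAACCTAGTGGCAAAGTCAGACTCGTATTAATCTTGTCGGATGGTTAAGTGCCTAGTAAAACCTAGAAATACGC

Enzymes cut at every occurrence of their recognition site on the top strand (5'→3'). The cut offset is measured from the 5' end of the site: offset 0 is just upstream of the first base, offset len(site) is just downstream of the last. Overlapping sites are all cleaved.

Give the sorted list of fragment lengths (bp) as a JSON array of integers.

[3,5,7,7,7,8,10,11,12,14,17,18,20,20,24]

Scan for sites:
  TgoIII (GGGAA, off=2): no sites
  JekIV AACCTAG/0: at [15, 76, 110, 168] ⇒ [15, 76, 110, 168]
  OquX CGGATGG/5: at [5, 41, 85, 146] ⇒ [10, 46, 90, 151]
  HnxVI TTAATCTT/5: at [48, 68, 136] ⇒ [53, 73, 141]
  DwuIX CAGACT/4: at [35, 98, 126, 182] ⇒ [3, 39, 102, 130]

All cut coordinates (distinct, sorted): [3, 10, 15, 39, 46, 53, 73, 76, 90, 102, 110, 130, 141, 151, 168]

Fragment lengths:
  3→10: 7 bp
  10→15: 5 bp
  15→39: 24 bp
  39→46: 7 bp
  46→53: 7 bp
  53→73: 20 bp
  73→76: 3 bp
  76→90: 14 bp
  90→102: 12 bp
  102→110: 8 bp
  110→130: 20 bp
  130→141: 11 bp
  141→151: 10 bp
  151→168: 17 bp
  168→3 (wrap): 183-168+3 = 18 bp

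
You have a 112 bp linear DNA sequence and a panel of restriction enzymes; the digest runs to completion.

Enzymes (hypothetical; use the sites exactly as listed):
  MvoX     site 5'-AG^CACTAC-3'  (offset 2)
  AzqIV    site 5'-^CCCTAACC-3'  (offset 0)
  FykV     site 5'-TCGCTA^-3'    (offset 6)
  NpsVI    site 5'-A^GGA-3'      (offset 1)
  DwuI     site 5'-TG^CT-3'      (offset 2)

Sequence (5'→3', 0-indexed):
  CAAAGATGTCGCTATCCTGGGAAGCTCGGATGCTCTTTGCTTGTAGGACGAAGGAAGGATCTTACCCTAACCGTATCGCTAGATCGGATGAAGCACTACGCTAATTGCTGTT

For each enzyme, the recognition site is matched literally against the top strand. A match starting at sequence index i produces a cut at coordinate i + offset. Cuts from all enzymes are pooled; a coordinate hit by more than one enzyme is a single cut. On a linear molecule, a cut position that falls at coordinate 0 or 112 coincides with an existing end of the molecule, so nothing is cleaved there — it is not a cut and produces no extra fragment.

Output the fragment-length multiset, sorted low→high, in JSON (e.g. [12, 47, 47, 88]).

[4,5,6,7,7,8,12,14,14,17,18]

Site scan:
  MvoX AGCACTAC/2: at [91] ⇒ [93]
  AzqIV CCCTAACC/0: at [64] ⇒ [64]
  FykV TCGCTA/6: at [8, 75] ⇒ [14, 81]
  NpsVI AGGA/1: at [44, 51, 55] ⇒ [45, 52, 56]
  DwuI TGCT/2: at [30, 37, 105] ⇒ [32, 39, 107]

Pooled cuts: [14, 32, 39, 45, 52, 56, 64, 81, 93, 107]

Fragment lengths:
  [0,14): 14 bp
  [14,32): 18 bp
  [32,39): 7 bp
  [39,45): 6 bp
  [45,52): 7 bp
  [52,56): 4 bp
  [56,64): 8 bp
  [64,81): 17 bp
  [81,93): 12 bp
  [93,107): 14 bp
  [107,112): 5 bp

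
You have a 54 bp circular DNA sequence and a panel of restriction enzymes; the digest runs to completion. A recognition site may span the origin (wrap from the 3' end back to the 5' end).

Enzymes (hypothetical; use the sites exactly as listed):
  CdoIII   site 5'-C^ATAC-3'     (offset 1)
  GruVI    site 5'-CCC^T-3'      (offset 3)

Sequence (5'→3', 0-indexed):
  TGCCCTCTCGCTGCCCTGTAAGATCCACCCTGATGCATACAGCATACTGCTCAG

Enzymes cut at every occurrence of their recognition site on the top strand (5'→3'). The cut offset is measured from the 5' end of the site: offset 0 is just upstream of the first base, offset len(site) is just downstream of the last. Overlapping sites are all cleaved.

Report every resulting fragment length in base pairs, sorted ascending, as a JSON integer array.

[6,7,11,14,16]

Per-enzyme occurrences:
  CdoIII CATAC/1: at [35, 42] ⇒ [36, 43]
  GruVI CCCT/3: at [2, 13, 27] ⇒ [5, 16, 30]

Pooled cuts: [5, 16, 30, 36, 43]

Fragments:
  5→16: 11 bp
  16→30: 14 bp
  30→36: 6 bp
  36→43: 7 bp
  43→5 (wrap): 54-43+5 = 16 bp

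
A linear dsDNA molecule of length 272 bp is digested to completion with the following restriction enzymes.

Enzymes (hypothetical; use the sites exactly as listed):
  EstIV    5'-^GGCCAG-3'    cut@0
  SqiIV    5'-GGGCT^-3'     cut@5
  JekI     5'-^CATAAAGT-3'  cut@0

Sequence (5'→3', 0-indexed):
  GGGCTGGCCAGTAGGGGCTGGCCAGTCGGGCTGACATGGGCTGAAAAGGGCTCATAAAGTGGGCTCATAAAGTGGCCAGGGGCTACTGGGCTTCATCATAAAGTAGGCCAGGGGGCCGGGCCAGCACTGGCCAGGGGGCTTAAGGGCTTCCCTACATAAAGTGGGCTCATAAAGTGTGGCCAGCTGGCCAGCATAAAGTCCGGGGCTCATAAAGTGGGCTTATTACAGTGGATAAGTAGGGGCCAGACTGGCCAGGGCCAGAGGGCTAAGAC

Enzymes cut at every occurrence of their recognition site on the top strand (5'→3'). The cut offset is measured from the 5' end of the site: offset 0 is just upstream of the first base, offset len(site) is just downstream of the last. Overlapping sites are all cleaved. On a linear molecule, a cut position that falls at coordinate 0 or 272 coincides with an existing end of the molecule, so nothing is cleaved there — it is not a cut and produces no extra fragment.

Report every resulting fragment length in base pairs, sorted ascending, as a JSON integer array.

[4,5,5,6,6,6,8,8,8,8,9,9,10,10,10,10,11,12,12,13,13,13,13,13,14,16,20]

Scan for sites:
  EstIV GGCCAG/0: at [5, 19, 73, 105, 118, 128, 177, 185, 240, 249, 255] ⇒ [5, 19, 73, 105, 118, 128, 177, 185, 240, 249, 255]
  SqiIV GGGCT/5: at [0, 14, 27, 37, 47, 60, 79, 87, 135, 143, 162, 202, 215, 262] ⇒ [5, 19, 32, 42, 52, 65, 84, 92, 140, 148, 167, 207, 220, 267]
  JekI CATAAAGT/0: at [52, 65, 96, 154, 167, 191, 207] ⇒ [52, 65, 96, 154, 167, 191, 207]

All cut coordinates (distinct, sorted): [5, 19, 32, 42, 52, 65, 73, 84, 92, 96, 105, 118, 128, 140, 148, 154, 167, 177, 185, 191, 207, 220, 240, 249, 255, 267]

Fragments:
  [0,5): 5 bp
  [5,19): 14 bp
  [19,32): 13 bp
  [32,42): 10 bp
  [42,52): 10 bp
  [52,65): 13 bp
  [65,73): 8 bp
  [73,84): 11 bp
  [84,92): 8 bp
  [92,96): 4 bp
  [96,105): 9 bp
  [105,118): 13 bp
  [118,128): 10 bp
  [128,140): 12 bp
  [140,148): 8 bp
  [148,154): 6 bp
  [154,167): 13 bp
  [167,177): 10 bp
  [177,185): 8 bp
  [185,191): 6 bp
  [191,207): 16 bp
  [207,220): 13 bp
  [220,240): 20 bp
  [240,249): 9 bp
  [249,255): 6 bp
  [255,267): 12 bp
  [267,272): 5 bp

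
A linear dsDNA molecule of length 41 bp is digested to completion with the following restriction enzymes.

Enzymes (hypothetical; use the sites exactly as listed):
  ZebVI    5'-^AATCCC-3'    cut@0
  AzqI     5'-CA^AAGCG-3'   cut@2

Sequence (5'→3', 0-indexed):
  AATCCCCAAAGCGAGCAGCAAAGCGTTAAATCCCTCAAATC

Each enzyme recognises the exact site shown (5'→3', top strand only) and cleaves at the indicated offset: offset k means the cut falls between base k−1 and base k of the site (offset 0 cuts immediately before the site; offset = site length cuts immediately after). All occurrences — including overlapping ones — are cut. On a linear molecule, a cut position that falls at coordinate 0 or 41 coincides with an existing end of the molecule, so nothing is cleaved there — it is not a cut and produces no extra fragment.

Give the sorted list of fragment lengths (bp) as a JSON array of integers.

[8,8,12,13]

Site scan:
  ZebVI (AATCCC, off=0): starts [0, 28] → cuts [28] (position 0 is a terminus of the linear molecule — no cut)
  AzqI (CAAAGCG, off=2): starts [6, 18] → cuts [8, 20]

Pooled cuts: [8, 20, 28]

Fragments:
  [0,8): 8 bp
  [8,20): 12 bp
  [20,28): 8 bp
  [28,41): 13 bp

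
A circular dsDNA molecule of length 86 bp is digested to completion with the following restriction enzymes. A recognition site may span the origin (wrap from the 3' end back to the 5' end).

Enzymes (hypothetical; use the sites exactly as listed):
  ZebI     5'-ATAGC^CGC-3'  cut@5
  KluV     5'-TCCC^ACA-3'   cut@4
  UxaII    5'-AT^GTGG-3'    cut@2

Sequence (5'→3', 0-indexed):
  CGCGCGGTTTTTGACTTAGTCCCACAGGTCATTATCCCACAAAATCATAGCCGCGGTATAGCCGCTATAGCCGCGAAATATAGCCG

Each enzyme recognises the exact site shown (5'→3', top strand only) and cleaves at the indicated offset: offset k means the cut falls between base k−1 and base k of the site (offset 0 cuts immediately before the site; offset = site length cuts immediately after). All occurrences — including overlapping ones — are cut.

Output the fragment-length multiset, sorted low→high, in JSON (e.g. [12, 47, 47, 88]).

Site scan:
  ZebI ATAGCCGC/5: at [46, 57, 66, 79] ⇒ [51, 62, 71, 84]
  KluV TCCCACA/4: at [19, 34] ⇒ [23, 38]
  UxaII (ATGTGG, off=2): no sites

All cut coordinates (distinct, sorted): [23, 38, 51, 62, 71, 84]

Fragments:
  23→38: 15 bp
  38→51: 13 bp
  51→62: 11 bp
  62→71: 9 bp
  71→84: 13 bp
  84→23 (wrap): 86-84+23 = 25 bp

[9,11,13,13,15,25]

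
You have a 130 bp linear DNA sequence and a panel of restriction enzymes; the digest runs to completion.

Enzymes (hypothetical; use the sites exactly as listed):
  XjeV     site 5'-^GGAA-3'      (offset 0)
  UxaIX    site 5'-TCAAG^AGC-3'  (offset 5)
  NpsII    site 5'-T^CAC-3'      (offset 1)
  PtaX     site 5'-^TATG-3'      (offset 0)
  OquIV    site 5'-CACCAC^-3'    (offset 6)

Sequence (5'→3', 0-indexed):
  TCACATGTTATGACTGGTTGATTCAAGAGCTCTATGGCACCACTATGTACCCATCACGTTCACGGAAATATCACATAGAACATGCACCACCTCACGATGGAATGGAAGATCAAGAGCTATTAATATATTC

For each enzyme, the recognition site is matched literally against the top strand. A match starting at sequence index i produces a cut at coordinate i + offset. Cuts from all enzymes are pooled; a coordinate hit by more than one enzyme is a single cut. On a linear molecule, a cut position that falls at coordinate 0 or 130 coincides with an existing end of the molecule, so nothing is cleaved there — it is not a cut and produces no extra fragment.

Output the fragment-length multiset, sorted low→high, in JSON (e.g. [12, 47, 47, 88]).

Site scan:
  XjeV GGAA/0: at [63, 98, 103] ⇒ [63, 98, 103]
  UxaIX TCAAGAGC/5: at [22, 109] ⇒ [27, 114]
  NpsII TCAC/1: at [0, 53, 59, 70, 91] ⇒ [1, 54, 60, 71, 92]
  PtaX TATG/0: at [8, 32, 43] ⇒ [8, 32, 43]
  OquIV CACCAC/6: at [37, 84] ⇒ [43, 90]

All cut coordinates (distinct, sorted): [1, 8, 27, 32, 43, 54, 60, 63, 71, 90, 92, 98, 103, 114]

Fragment lengths:
  [0,1): 1 bp
  [1,8): 7 bp
  [8,27): 19 bp
  [27,32): 5 bp
  [32,43): 11 bp
  [43,54): 11 bp
  [54,60): 6 bp
  [60,63): 3 bp
  [63,71): 8 bp
  [71,90): 19 bp
  [90,92): 2 bp
  [92,98): 6 bp
  [98,103): 5 bp
  [103,114): 11 bp
  [114,130): 16 bp

[1,2,3,5,5,6,6,7,8,11,11,11,16,19,19]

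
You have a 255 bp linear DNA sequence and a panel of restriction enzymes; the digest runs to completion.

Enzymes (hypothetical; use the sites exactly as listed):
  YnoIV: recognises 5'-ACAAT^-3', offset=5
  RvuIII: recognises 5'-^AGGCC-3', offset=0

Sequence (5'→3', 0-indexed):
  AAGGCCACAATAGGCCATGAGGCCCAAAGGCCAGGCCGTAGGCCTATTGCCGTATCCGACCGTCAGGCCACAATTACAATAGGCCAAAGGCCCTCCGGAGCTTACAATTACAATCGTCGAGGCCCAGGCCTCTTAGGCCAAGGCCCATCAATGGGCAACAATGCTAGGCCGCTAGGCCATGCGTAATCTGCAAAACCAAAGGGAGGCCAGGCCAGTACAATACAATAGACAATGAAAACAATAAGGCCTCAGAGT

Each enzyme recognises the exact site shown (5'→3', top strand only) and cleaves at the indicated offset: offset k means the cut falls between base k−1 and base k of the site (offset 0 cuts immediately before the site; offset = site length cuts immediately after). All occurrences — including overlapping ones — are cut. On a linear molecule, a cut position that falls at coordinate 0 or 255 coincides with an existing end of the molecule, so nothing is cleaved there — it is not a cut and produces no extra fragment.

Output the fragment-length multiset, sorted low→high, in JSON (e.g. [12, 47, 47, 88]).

[1,1,3,5,5,5,5,6,6,6,6,7,7,7,8,8,8,9,9,10,10,12,13,21,22,25,30]

Scan for sites:
  YnoIV ACAAT/5: at [6, 69, 75, 103, 109, 157, 216, 221, 228, 237] ⇒ [11, 74, 80, 108, 114, 162, 221, 226, 233, 242]
  RvuIII AGGCC/0: at [1, 11, 19, 27, 32, 39, 64, 80, 87, 119, 125, 134, 140, 165, 173, 203, 208, 243] ⇒ [1, 11, 19, 27, 32, 39, 64, 80, 87, 119, 125, 134, 140, 165, 173, 203, 208, 243]

All cut coordinates (distinct, sorted): [1, 11, 19, 27, 32, 39, 64, 74, 80, 87, 108, 114, 119, 125, 134, 140, 162, 165, 173, 203, 208, 221, 226, 233, 242, 243]

Fragment lengths:
  [0,1): 1 bp
  [1,11): 10 bp
  [11,19): 8 bp
  [19,27): 8 bp
  [27,32): 5 bp
  [32,39): 7 bp
  [39,64): 25 bp
  [64,74): 10 bp
  [74,80): 6 bp
  [80,87): 7 bp
  [87,108): 21 bp
  [108,114): 6 bp
  [114,119): 5 bp
  [119,125): 6 bp
  [125,134): 9 bp
  [134,140): 6 bp
  [140,162): 22 bp
  [162,165): 3 bp
  [165,173): 8 bp
  [173,203): 30 bp
  [203,208): 5 bp
  [208,221): 13 bp
  [221,226): 5 bp
  [226,233): 7 bp
  [233,242): 9 bp
  [242,243): 1 bp
  [243,255): 12 bp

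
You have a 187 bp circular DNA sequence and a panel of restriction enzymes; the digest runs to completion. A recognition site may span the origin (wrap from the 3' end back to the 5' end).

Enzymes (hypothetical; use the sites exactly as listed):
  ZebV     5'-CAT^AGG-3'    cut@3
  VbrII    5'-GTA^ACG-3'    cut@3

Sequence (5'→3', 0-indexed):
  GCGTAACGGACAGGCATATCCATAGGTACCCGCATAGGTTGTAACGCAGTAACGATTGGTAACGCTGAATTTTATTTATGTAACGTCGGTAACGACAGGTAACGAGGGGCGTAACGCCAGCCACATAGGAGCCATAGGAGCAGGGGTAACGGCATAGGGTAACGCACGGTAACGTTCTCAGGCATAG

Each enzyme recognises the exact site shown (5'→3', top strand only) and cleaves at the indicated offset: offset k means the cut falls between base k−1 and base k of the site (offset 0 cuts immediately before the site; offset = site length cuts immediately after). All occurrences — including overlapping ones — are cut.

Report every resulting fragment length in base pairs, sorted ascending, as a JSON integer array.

Site scan:
  ZebV CATAGG/3: at [20, 32, 123, 132, 152, 182] ⇒ [23, 35, 126, 135, 155, 185]
  VbrII GTAACG/3: at [2, 40, 48, 58, 79, 88, 98, 110, 145, 158, 168] ⇒ [5, 43, 51, 61, 82, 91, 101, 113, 148, 161, 171]

All cut coordinates (distinct, sorted): [5, 23, 35, 43, 51, 61, 82, 91, 101, 113, 126, 135, 148, 155, 161, 171, 185]

Fragments:
  5→23: 18 bp
  23→35: 12 bp
  35→43: 8 bp
  43→51: 8 bp
  51→61: 10 bp
  61→82: 21 bp
  82→91: 9 bp
  91→101: 10 bp
  101→113: 12 bp
  113→126: 13 bp
  126→135: 9 bp
  135→148: 13 bp
  148→155: 7 bp
  155→161: 6 bp
  161→171: 10 bp
  171→185: 14 bp
  185→5 (wrap): 187-185+5 = 7 bp

[6,7,7,8,8,9,9,10,10,10,12,12,13,13,14,18,21]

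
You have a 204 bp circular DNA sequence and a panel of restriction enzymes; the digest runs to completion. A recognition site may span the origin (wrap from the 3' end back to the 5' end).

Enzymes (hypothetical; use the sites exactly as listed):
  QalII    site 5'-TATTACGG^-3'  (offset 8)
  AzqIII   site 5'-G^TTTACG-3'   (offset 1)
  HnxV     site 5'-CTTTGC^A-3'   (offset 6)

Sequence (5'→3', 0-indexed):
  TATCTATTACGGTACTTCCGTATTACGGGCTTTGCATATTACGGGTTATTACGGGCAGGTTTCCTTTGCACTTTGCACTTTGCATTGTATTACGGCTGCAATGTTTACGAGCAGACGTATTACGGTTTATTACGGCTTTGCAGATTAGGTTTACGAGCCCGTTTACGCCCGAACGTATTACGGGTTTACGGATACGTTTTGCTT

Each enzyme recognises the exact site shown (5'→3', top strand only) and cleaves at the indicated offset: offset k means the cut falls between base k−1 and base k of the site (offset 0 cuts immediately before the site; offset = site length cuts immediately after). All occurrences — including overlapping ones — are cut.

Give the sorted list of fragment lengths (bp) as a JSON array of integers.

Site scan:
  QalII (TATTACGG, off=8): starts [4, 20, 36, 46, 87, 117, 127, 175] → cuts [12, 28, 44, 54, 95, 125, 135, 183]
  AzqIII (GTTTACG, off=1): starts [102, 148, 160, 183] → cuts [103, 149, 161, 184]
  HnxV (CTTTGCA, off=6): starts [29, 63, 70, 77, 135] → cuts [35, 69, 76, 83, 141]

Pooled cuts: [12, 28, 35, 44, 54, 69, 76, 83, 95, 103, 125, 135, 141, 149, 161, 183, 184]

Fragments:
  12→28: 16 bp
  28→35: 7 bp
  35→44: 9 bp
  44→54: 10 bp
  54→69: 15 bp
  69→76: 7 bp
  76→83: 7 bp
  83→95: 12 bp
  95→103: 8 bp
  103→125: 22 bp
  125→135: 10 bp
  135→141: 6 bp
  141→149: 8 bp
  149→161: 12 bp
  161→183: 22 bp
  183→184: 1 bp
  184→12 (wrap): 204-184+12 = 32 bp

[1,6,7,7,7,8,8,9,10,10,12,12,15,16,22,22,32]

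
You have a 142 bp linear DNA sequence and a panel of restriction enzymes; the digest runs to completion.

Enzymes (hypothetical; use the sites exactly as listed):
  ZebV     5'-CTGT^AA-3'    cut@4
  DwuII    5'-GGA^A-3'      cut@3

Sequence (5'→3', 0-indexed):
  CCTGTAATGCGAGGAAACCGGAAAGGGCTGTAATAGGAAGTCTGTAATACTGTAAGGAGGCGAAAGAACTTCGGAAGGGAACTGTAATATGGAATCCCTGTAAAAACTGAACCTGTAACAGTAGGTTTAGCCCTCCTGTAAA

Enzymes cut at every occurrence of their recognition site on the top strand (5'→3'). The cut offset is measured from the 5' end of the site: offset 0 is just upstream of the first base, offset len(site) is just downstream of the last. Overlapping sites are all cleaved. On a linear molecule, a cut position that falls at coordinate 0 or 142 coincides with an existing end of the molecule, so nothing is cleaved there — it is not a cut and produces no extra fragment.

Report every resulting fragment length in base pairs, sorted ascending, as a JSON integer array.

Scan for sites:
  ZebV (CTGTAA, off=4): starts [1, 27, 41, 49, 81, 97, 112, 135] → cuts [5, 31, 45, 53, 85, 101, 116, 139]
  DwuII (GGAA, off=3): starts [12, 19, 35, 72, 77, 90] → cuts [15, 22, 38, 75, 80, 93]

All cut coordinates (distinct, sorted): [5, 15, 22, 31, 38, 45, 53, 75, 80, 85, 93, 101, 116, 139]

Fragment lengths:
  [0,5): 5 bp
  [5,15): 10 bp
  [15,22): 7 bp
  [22,31): 9 bp
  [31,38): 7 bp
  [38,45): 7 bp
  [45,53): 8 bp
  [53,75): 22 bp
  [75,80): 5 bp
  [80,85): 5 bp
  [85,93): 8 bp
  [93,101): 8 bp
  [101,116): 15 bp
  [116,139): 23 bp
  [139,142): 3 bp

[3,5,5,5,7,7,7,8,8,8,9,10,15,22,23]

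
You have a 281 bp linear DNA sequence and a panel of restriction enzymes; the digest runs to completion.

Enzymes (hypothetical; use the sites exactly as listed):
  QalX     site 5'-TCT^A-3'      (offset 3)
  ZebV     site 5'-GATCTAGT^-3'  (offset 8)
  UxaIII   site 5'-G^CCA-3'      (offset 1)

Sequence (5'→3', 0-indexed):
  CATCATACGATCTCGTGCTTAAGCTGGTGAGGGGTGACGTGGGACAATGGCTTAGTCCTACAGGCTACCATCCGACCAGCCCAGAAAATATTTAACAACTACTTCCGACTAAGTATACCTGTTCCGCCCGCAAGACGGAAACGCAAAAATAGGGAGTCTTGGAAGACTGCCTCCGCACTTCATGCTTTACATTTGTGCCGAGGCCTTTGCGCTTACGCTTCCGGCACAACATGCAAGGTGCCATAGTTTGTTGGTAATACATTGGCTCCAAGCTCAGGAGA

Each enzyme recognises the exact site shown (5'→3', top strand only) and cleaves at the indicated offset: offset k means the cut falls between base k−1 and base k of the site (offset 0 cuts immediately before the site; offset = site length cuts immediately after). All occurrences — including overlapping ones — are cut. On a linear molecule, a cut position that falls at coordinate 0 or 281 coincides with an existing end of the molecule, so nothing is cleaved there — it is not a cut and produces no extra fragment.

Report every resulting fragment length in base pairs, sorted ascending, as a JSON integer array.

[41,240]

Per-enzyme occurrences:
  QalX (TCTA, off=3): no sites
  ZebV (GATCTAGT, off=8): no sites
  UxaIII GCCA/1: at [239] ⇒ [240]

Pooled cuts: [240]

Fragments:
  [0,240): 240 bp
  [240,281): 41 bp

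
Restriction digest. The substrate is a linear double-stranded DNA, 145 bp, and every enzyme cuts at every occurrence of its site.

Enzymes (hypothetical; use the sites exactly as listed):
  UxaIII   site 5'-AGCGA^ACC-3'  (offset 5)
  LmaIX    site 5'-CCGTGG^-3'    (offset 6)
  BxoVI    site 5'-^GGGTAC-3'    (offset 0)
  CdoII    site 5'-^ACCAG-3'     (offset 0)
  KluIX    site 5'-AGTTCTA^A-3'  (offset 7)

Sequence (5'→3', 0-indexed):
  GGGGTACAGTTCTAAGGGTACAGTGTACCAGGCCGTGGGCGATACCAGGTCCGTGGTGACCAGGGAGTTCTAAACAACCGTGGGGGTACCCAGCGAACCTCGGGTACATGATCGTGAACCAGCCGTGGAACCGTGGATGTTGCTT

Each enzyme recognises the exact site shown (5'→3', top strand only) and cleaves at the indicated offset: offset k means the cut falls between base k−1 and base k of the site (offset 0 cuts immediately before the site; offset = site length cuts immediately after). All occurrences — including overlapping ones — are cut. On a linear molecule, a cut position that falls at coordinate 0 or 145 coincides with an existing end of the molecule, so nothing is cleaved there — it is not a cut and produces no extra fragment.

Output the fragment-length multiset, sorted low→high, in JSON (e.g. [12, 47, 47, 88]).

Per-enzyme occurrences:
  UxaIII (AGCGAACC, off=5): starts [91] → cuts [96]
  LmaIX (CCGTGG, off=6): starts [32, 50, 77, 122, 130] → cuts [38, 56, 83, 128, 136]
  BxoVI (GGGTAC, off=0): starts [1, 15, 83, 101] → cuts [1, 15, 83, 101]
  CdoII (ACCAG, off=0): starts [26, 43, 58, 117] → cuts [26, 43, 58, 117]
  KluIX (AGTTCTAA, off=7): starts [7, 65] → cuts [14, 72]

Pooled cuts: [1, 14, 15, 26, 38, 43, 56, 58, 72, 83, 96, 101, 117, 128, 136]

Fragments:
  [0,1): 1 bp
  [1,14): 13 bp
  [14,15): 1 bp
  [15,26): 11 bp
  [26,38): 12 bp
  [38,43): 5 bp
  [43,56): 13 bp
  [56,58): 2 bp
  [58,72): 14 bp
  [72,83): 11 bp
  [83,96): 13 bp
  [96,101): 5 bp
  [101,117): 16 bp
  [117,128): 11 bp
  [128,136): 8 bp
  [136,145): 9 bp

[1,1,2,5,5,8,9,11,11,11,12,13,13,13,14,16]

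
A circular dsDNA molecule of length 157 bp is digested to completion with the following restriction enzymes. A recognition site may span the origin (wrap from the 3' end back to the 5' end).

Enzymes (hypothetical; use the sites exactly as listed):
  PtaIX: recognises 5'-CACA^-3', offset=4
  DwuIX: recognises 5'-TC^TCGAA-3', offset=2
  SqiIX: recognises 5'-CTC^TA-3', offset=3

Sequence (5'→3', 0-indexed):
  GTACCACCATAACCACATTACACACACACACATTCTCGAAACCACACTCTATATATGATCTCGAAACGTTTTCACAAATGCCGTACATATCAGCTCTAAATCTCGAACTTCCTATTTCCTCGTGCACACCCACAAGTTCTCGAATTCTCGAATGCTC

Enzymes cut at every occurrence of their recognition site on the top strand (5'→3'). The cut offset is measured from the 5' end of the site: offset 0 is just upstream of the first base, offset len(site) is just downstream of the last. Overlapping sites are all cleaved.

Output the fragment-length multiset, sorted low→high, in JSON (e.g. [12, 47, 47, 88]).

[2,2,2,2,3,3,5,6,6,7,8,11,11,16,20,26,27]

Site scan:
  PtaIX (CACA, off=4): starts [13, 20, 22, 24, 26, 28, 42, 72, 124, 130] → cuts [17, 24, 26, 28, 30, 32, 46, 76, 128, 134]
  DwuIX (TCTCGAA, off=2): starts [33, 58, 100, 137, 145] → cuts [35, 60, 102, 139, 147]
  SqiIX (CTCTA, off=3): starts [46, 93] → cuts [49, 96]

Pooled cuts: [17, 24, 26, 28, 30, 32, 35, 46, 49, 60, 76, 96, 102, 128, 134, 139, 147]

Fragments:
  17→24: 7 bp
  24→26: 2 bp
  26→28: 2 bp
  28→30: 2 bp
  30→32: 2 bp
  32→35: 3 bp
  35→46: 11 bp
  46→49: 3 bp
  49→60: 11 bp
  60→76: 16 bp
  76→96: 20 bp
  96→102: 6 bp
  102→128: 26 bp
  128→134: 6 bp
  134→139: 5 bp
  139→147: 8 bp
  147→17 (wrap): 157-147+17 = 27 bp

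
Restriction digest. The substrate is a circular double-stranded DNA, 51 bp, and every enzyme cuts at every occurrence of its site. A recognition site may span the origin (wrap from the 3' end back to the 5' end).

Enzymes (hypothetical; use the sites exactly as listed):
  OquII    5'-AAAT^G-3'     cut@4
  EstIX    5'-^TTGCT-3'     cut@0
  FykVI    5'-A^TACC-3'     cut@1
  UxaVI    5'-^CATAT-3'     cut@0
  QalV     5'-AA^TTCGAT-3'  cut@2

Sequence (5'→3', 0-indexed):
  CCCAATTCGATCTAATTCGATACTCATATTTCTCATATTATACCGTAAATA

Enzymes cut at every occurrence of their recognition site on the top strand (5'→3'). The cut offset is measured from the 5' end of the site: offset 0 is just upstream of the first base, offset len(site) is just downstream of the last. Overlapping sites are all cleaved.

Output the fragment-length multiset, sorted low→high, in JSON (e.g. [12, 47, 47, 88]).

[7,7,9,9,9,10]

Scan for sites:
  OquII (AAATG, off=4): no sites
  EstIX (TTGCT, off=0): no sites
  FykVI ATACC/1: at [39, 48] ⇒ [40, 49]
  UxaVI CATAT/0: at [24, 33] ⇒ [24, 33]
  QalV AATTCGAT/2: at [3, 13] ⇒ [5, 15]

All cut coordinates (distinct, sorted): [5, 15, 24, 33, 40, 49]

Fragment lengths:
  5→15: 10 bp
  15→24: 9 bp
  24→33: 9 bp
  33→40: 7 bp
  40→49: 9 bp
  49→5 (wrap): 51-49+5 = 7 bp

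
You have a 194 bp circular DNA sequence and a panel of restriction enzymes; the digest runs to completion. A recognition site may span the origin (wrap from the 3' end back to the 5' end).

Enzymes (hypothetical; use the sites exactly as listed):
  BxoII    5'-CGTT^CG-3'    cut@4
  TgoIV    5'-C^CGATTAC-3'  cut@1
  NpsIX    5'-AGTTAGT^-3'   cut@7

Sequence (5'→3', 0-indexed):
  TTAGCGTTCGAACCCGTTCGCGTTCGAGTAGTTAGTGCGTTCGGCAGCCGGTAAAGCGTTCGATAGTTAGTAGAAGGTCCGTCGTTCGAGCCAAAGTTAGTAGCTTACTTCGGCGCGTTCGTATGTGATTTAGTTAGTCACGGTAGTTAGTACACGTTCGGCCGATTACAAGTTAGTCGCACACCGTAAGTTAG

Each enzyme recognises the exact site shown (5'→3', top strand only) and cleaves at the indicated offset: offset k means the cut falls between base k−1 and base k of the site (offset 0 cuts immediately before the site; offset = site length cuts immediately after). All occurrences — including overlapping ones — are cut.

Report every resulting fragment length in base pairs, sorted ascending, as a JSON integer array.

Per-enzyme occurrences:
  BxoII CGTTCG/4: at [4, 14, 20, 37, 56, 82, 115, 154] ⇒ [8, 18, 24, 41, 60, 86, 119, 158]
  TgoIV CCGATTAC/1: at [161] ⇒ [162]
  NpsIX AGTTAGT/7: at [29, 64, 94, 131, 144, 170, 188] ⇒ [1, 36, 71, 101, 138, 151, 177]

All cut coordinates (distinct, sorted): [1, 8, 18, 24, 36, 41, 60, 71, 86, 101, 119, 138, 151, 158, 162, 177]

Fragment lengths:
  1→8: 7 bp
  8→18: 10 bp
  18→24: 6 bp
  24→36: 12 bp
  36→41: 5 bp
  41→60: 19 bp
  60→71: 11 bp
  71→86: 15 bp
  86→101: 15 bp
  101→119: 18 bp
  119→138: 19 bp
  138→151: 13 bp
  151→158: 7 bp
  158→162: 4 bp
  162→177: 15 bp
  177→1 (wrap): 194-177+1 = 18 bp

[4,5,6,7,7,10,11,12,13,15,15,15,18,18,19,19]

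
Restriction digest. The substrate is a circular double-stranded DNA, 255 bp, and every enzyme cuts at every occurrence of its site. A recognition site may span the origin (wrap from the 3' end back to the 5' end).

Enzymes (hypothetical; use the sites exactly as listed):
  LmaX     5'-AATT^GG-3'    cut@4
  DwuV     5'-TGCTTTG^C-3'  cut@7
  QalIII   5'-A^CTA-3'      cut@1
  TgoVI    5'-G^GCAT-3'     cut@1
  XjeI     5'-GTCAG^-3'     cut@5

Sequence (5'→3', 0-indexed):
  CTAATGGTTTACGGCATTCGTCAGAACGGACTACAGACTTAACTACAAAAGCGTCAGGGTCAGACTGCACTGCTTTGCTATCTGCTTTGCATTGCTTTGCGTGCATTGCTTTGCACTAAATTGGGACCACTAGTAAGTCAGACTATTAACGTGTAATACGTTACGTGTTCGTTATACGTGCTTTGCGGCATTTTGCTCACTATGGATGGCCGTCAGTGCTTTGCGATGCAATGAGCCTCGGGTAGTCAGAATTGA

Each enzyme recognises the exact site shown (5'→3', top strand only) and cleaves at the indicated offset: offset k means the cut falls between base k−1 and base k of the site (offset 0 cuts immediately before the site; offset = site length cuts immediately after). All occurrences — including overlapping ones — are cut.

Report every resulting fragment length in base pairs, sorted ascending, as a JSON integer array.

[1,2,2,6,6,6,7,7,7,10,11,12,12,12,12,13,14,14,15,17,26,43]

Scan for sites:
  LmaX (AATTGG, off=4): starts [118] → cuts [122]
  DwuV (TGCTTTGC, off=7): starts [70, 82, 92, 106, 178, 216] → cuts [77, 89, 99, 113, 185, 223]
  QalIII (ACTA, off=1): starts [29, 41, 114, 128, 141, 198, 254] → cuts [0, 30, 42, 115, 129, 142, 199]
  TgoVI (GGCAT, off=1): starts [12, 186] → cuts [13, 187]
  XjeI (GTCAG, off=5): starts [19, 52, 58, 136, 211, 244] → cuts [24, 57, 63, 141, 216, 249]

All cut coordinates (distinct, sorted): [0, 13, 24, 30, 42, 57, 63, 77, 89, 99, 113, 115, 122, 129, 141, 142, 185, 187, 199, 216, 223, 249]

Fragments:
  0→13: 13 bp
  13→24: 11 bp
  24→30: 6 bp
  30→42: 12 bp
  42→57: 15 bp
  57→63: 6 bp
  63→77: 14 bp
  77→89: 12 bp
  89→99: 10 bp
  99→113: 14 bp
  113→115: 2 bp
  115→122: 7 bp
  122→129: 7 bp
  129→141: 12 bp
  141→142: 1 bp
  142→185: 43 bp
  185→187: 2 bp
  187→199: 12 bp
  199→216: 17 bp
  216→223: 7 bp
  223→249: 26 bp
  249→0 (wrap): 255-249+0 = 6 bp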